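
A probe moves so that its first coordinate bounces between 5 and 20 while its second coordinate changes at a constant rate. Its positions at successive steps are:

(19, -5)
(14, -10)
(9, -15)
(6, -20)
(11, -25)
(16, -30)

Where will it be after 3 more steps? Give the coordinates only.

The first coordinate reflects between 5 and 20, moving 5 per step.
  step 6: 16 → 19
  step 7: 19 → 14
  step 8: 14 → 9
The second coordinate changes by -5 each step: at step 8 it is -45.

(9, -45)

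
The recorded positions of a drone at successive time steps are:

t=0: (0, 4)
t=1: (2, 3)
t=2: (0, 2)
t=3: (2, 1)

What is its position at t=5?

The first coordinate repeats the cycle [0, 2] with period 2; step 5 mod 2 = 1, giving 2.
The second coordinate changes by -1 each step, so at step 5 it is 4 + 5·(-1) = -1.

(2, -1)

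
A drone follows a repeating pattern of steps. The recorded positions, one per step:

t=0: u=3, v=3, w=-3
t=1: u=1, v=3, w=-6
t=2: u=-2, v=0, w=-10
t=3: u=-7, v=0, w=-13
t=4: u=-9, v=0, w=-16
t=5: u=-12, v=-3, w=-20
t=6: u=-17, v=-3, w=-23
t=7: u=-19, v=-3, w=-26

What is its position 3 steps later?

u=-29, v=-6, w=-36

Step-to-step displacements: (-2, +0, -3), (-3, -3, -4), (-5, +0, -3), (-2, +0, -3), (-3, -3, -4), (-5, +0, -3), (-2, +0, -3) — a repeating cycle of length 3.
step 8: apply (-3, -3, -4) → u=-22, v=-6, w=-30
step 9: apply (-5, +0, -3) → u=-27, v=-6, w=-33
step 10: apply (-2, +0, -3) → u=-29, v=-6, w=-36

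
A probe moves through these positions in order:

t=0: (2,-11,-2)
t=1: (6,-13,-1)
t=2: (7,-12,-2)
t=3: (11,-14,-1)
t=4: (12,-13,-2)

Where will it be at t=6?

Differencing gives (+4,-2,+1), (+1,+1,-1), (+4,-2,+1), (+1,+1,-1). This is the pattern (+4,-2,+1), (+1,+1,-1) repeated.
step 5: apply (+4,-2,+1) → (16,-15,-1)
step 6: apply (+1,+1,-1) → (17,-14,-2)

(17,-14,-2)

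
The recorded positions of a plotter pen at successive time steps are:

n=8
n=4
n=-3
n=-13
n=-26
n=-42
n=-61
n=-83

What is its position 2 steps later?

n=-136

First differences are -4, -7, -10, -13, -16, -19, -22; their common second difference is -3 (constant acceleration).
step 8: -83 − 25 → n=-108
step 9: -108 − 28 → n=-136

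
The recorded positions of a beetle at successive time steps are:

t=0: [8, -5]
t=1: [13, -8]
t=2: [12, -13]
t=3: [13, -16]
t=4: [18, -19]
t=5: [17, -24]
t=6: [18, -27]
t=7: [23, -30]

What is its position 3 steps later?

[28, -41]

Step-to-step displacements: [+5, -3], [-1, -5], [+1, -3], [+5, -3], [-1, -5], [+1, -3], [+5, -3] — a repeating cycle of length 3.
step 8: apply [-1, -5] → [22, -35]
step 9: apply [+1, -3] → [23, -38]
step 10: apply [+5, -3] → [28, -41]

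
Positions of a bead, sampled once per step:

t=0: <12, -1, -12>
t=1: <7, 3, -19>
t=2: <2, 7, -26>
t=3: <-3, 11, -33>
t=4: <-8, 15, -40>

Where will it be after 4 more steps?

<-28, 31, -68>

The position changes by <-5, +4, -7> every step.
step 5: <-8, 15, -40> + <-5, +4, -7> → <-13, 19, -47>
step 6: <-13, 19, -47> + <-5, +4, -7> → <-18, 23, -54>
step 7: <-18, 23, -54> + <-5, +4, -7> → <-23, 27, -61>
step 8: <-23, 27, -61> + <-5, +4, -7> → <-28, 31, -68>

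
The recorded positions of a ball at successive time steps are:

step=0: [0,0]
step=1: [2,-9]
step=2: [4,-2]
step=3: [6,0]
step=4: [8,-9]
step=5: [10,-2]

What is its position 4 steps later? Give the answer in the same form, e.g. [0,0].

[18,0]

First: linear, +2 per step → 18 at step 9.
Second: cycles through 0, -9, -2 every 3 steps. Step 9 lands at position 0 of the cycle → 0.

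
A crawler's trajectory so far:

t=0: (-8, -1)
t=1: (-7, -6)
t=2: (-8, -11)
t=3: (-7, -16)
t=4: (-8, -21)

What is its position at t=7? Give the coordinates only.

The first coordinate repeats the cycle [-8, -7] with period 2; step 7 mod 2 = 1, giving -7.
The second coordinate changes by -5 each step, so at step 7 it is -1 + 7·(-5) = -36.

(-7, -36)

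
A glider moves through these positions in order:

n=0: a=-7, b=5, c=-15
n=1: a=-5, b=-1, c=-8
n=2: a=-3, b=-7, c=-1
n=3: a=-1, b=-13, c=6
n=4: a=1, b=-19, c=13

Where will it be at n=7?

Each step adds (+2, -6, +7) to the position.
step 5: a=1, b=-19, c=13 + (+2, -6, +7) → a=3, b=-25, c=20
step 6: a=3, b=-25, c=20 + (+2, -6, +7) → a=5, b=-31, c=27
step 7: a=5, b=-31, c=27 + (+2, -6, +7) → a=7, b=-37, c=34

a=7, b=-37, c=34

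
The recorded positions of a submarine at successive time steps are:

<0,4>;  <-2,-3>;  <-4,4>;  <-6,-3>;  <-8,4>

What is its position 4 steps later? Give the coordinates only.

<-16,4>

The first coordinate changes by -2 each step, so at step 8 it is 0 + 8·(-2) = -16.
The second coordinate repeats the cycle [4, -3] with period 2; step 8 mod 2 = 0, giving 4.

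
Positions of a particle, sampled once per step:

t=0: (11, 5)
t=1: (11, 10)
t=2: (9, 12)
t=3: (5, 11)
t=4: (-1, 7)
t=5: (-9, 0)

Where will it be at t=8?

(-45, -39)

First differences are (+0, +5), (-2, +2), (-4, -1), (-6, -4), (-8, -7); their common second difference is (-2, -3) (constant acceleration).
step 6: (-9, 0) + (-10, -10) → (-19, -10)
step 7: (-19, -10) + (-12, -13) → (-31, -23)
step 8: (-31, -23) + (-14, -16) → (-45, -39)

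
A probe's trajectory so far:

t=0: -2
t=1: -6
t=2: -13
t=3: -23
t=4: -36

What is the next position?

Taking differences between consecutive positions: -4, -7, -10, -13. These grow by -3 each step.
step 5: -36 − 16 → -52

-52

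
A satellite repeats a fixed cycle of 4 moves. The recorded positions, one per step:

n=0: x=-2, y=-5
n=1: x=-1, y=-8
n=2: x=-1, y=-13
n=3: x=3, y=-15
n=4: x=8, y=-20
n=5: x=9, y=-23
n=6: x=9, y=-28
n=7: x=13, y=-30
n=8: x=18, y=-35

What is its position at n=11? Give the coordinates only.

x=23, y=-45

The moves between consecutive positions are (+1, -3), (+0, -5), (+4, -2), (+5, -5), (+1, -3), (+0, -5), (+4, -2), (+5, -5); they repeat the 4-cycle [(+1, -3), (+0, -5), (+4, -2), (+5, -5)].
step 9: apply (+1, -3) → x=19, y=-38
step 10: apply (+0, -5) → x=19, y=-43
step 11: apply (+4, -2) → x=23, y=-45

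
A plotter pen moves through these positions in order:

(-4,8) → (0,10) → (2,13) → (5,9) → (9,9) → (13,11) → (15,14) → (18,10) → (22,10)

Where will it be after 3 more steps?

The moves between consecutive positions are (+4,+2), (+2,+3), (+3,-4), (+4,+0), (+4,+2), (+2,+3), (+3,-4), (+4,+0); they repeat the 4-cycle [(+4,+2), (+2,+3), (+3,-4), (+4,+0)].
step 9: apply (+4,+2) → (26,12)
step 10: apply (+2,+3) → (28,15)
step 11: apply (+3,-4) → (31,11)

(31,11)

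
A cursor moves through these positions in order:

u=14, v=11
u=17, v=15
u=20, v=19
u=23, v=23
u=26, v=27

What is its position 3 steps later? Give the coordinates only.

u=35, v=39

Each step adds (+3, +4) to the position.
step 5: u=26, v=27 + (+3, +4) → u=29, v=31
step 6: u=29, v=31 + (+3, +4) → u=32, v=35
step 7: u=32, v=35 + (+3, +4) → u=35, v=39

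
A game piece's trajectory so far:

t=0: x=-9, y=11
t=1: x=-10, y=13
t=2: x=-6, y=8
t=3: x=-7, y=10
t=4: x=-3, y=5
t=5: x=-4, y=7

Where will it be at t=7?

Differencing gives (-1, +2), (+4, -5), (-1, +2), (+4, -5), (-1, +2). This is the pattern (-1, +2), (+4, -5) repeated.
step 6: apply (+4, -5) → x=0, y=2
step 7: apply (-1, +2) → x=-1, y=4

x=-1, y=4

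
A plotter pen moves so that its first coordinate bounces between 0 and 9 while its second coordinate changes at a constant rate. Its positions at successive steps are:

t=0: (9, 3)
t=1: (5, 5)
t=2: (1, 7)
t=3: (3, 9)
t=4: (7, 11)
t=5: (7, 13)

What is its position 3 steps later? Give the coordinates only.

The first coordinate travels 4 per step and bounces off the walls at 0 and 9.
  step 6: 7 → 3
  step 7: 3 → 1
  step 8: 1 → 5
The second coordinate changes by +2 each step: at step 8 it is 19.

(5, 19)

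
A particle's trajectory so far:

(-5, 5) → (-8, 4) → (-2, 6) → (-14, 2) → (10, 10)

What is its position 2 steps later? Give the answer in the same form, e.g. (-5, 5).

(58, 26)

The jumps are (-3, -1), (+6, +2), (-12, -4), (+24, +8) — a geometric progression with ratio -2.
step 5: (10, 10) + (-48, -16) → (-38, -6)
step 6: (-38, -6) + (+96, +32) → (58, 26)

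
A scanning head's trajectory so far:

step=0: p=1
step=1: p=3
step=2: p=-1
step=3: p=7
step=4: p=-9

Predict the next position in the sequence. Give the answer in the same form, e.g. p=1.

The jumps are +2, -4, +8, -16 — a geometric progression with ratio -2.
step 5: -9 + 32 → p=23

p=23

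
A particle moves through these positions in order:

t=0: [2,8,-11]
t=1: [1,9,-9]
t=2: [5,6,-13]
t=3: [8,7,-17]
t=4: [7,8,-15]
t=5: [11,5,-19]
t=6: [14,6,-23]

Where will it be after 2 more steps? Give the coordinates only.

[17,4,-25]

Differencing gives [-1,+1,+2], [+4,-3,-4], [+3,+1,-4], [-1,+1,+2], [+4,-3,-4], [+3,+1,-4]. This is the pattern [-1,+1,+2], [+4,-3,-4], [+3,+1,-4] repeated.
step 7: apply [-1,+1,+2] → [13,7,-21]
step 8: apply [+4,-3,-4] → [17,4,-25]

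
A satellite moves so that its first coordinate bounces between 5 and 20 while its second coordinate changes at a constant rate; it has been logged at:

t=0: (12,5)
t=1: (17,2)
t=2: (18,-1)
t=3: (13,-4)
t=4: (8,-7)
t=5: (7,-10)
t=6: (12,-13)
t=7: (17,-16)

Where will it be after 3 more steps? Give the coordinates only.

The first coordinate reflects between 5 and 20, moving 5 per step.
  step 8: 17 → 18
  step 9: 18 → 13
  step 10: 13 → 8
The second coordinate changes by -3 each step: at step 10 it is -25.

(8,-25)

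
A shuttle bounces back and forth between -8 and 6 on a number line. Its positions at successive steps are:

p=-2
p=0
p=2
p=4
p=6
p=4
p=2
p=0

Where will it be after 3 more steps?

The value travels 2 per step and bounces off the walls at -8 and 6.
  step 8: 0 → -2
  step 9: -2 → -4
  step 10: -4 → -6

p=-6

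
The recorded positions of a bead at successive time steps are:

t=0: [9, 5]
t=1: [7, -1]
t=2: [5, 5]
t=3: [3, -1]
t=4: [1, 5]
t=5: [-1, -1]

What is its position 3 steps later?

[-7, 5]

The first coordinate changes by -2 each step, so at step 8 it is 9 + 8·(-2) = -7.
The second coordinate repeats the cycle [5, -1] with period 2; step 8 mod 2 = 0, giving 5.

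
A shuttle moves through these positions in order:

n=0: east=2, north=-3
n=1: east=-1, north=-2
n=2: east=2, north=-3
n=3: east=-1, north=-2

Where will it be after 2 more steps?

east=-1, north=-2

The jumps are (-3, +1), (+3, -1), (-3, +1) — a geometric progression with ratio -1.
step 4: east=-1, north=-2 + (+3, -1) → east=2, north=-3
step 5: east=2, north=-3 + (-3, +1) → east=-1, north=-2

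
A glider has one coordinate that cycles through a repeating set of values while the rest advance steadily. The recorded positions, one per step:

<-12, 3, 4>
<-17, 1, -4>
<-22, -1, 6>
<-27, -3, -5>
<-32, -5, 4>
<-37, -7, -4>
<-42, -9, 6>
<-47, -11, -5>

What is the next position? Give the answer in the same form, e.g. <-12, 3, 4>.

<-52, -13, 4>

The first coordinate changes by -5 each step, so at step 8 it is -12 + 8·(-5) = -52.
The second coordinate changes by -2 each step, so at step 8 it is 3 + 8·(-2) = -13.
The third coordinate repeats the cycle [4, -4, 6, -5] with period 4; step 8 mod 4 = 0, giving 4.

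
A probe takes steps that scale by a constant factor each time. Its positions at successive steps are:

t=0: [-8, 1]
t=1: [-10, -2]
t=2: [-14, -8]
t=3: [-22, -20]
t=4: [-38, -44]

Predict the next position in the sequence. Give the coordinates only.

The jumps are [-2, -3], [-4, -6], [-8, -12], [-16, -24] — a geometric progression with ratio 2.
step 5: [-38, -44] + [-32, -48] → [-70, -92]

[-70, -92]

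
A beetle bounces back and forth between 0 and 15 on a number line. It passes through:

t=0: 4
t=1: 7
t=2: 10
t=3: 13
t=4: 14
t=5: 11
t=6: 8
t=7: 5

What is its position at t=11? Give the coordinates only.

The value travels 3 per step and bounces off the walls at 0 and 15.
  step 8: 5 → 2
  step 9: 2 → 1
  step 10: 1 → 4
  step 11: 4 → 7

7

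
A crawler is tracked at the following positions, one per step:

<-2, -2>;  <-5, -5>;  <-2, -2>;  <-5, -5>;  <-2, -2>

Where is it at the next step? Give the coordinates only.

Consecutive displacements <-3, -3>, <+3, +3>, <-3, -3>, <+3, +3> scale by a factor of -1 each step.
step 5: <-2, -2> + <-3, -3> → <-5, -5>

<-5, -5>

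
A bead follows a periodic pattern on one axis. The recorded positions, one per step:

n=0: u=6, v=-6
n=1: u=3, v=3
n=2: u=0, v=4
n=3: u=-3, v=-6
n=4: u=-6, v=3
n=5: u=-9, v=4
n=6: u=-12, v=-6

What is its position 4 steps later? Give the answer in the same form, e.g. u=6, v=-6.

U: linear, -3 per step → -24 at step 10.
V: cycles through -6, 3, 4 every 3 steps. Step 10 lands at position 1 of the cycle → 3.

u=-24, v=3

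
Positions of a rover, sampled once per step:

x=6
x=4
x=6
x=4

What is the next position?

x=6

Consecutive displacements -2, +2, -2 scale by a factor of -1 each step.
step 4: 4 + 2 → x=6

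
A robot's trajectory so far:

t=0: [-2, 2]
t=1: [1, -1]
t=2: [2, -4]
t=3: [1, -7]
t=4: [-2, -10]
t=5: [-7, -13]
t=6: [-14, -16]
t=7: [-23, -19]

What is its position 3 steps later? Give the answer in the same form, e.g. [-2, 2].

[-62, -28]

First differences are [+3, -3], [+1, -3], [-1, -3], [-3, -3], [-5, -3], [-7, -3], [-9, -3]; their common second difference is [-2, +0] (constant acceleration).
step 8: [-23, -19] + [-11, -3] → [-34, -22]
step 9: [-34, -22] + [-13, -3] → [-47, -25]
step 10: [-47, -25] + [-15, -3] → [-62, -28]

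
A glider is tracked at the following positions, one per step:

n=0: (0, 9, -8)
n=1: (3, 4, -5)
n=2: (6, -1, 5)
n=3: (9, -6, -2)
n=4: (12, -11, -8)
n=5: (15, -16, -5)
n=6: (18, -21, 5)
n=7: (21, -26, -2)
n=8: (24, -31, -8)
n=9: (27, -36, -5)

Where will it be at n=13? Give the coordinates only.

(39, -56, -5)

First: linear, +3 per step → 39 at step 13.
Second: linear, -5 per step → -56 at step 13.
Third: cycles through -8, -5, 5, -2 every 4 steps. Step 13 lands at position 1 of the cycle → -5.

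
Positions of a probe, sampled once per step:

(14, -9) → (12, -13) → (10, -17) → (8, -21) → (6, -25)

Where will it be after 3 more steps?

The position changes by (-2, -4) every step.
step 5: (6, -25) + (-2, -4) → (4, -29)
step 6: (4, -29) + (-2, -4) → (2, -33)
step 7: (2, -33) + (-2, -4) → (0, -37)

(0, -37)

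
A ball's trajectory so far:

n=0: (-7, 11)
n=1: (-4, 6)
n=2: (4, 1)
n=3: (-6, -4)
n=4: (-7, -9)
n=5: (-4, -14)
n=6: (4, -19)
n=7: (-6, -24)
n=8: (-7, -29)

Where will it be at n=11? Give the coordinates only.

First: cycles through -7, -4, 4, -6 every 4 steps. Step 11 lands at position 3 of the cycle → -6.
Second: linear, -5 per step → -44 at step 11.

(-6, -44)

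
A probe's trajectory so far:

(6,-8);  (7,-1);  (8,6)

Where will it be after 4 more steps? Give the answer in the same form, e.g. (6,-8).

(12,34)

The position changes by (+1,+7) every step.
step 3: (8,6) + (+1,+7) → (9,13)
step 4: (9,13) + (+1,+7) → (10,20)
step 5: (10,20) + (+1,+7) → (11,27)
step 6: (11,27) + (+1,+7) → (12,34)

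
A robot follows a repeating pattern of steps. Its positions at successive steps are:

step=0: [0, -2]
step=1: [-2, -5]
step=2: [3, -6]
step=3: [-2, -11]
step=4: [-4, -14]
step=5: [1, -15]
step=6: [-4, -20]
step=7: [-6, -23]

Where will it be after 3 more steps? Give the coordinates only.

Differencing gives [-2, -3], [+5, -1], [-5, -5], [-2, -3], [+5, -1], [-5, -5], [-2, -3]. This is the pattern [-2, -3], [+5, -1], [-5, -5] repeated.
step 8: apply [+5, -1] → [-1, -24]
step 9: apply [-5, -5] → [-6, -29]
step 10: apply [-2, -3] → [-8, -32]

[-8, -32]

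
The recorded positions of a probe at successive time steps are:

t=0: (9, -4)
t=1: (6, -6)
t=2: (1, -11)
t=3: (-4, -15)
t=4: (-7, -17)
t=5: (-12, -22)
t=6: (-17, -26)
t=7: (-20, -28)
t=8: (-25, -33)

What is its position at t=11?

Differencing gives (-3, -2), (-5, -5), (-5, -4), (-3, -2), (-5, -5), (-5, -4), (-3, -2), (-5, -5). This is the pattern (-3, -2), (-5, -5), (-5, -4) repeated.
step 9: apply (-5, -4) → (-30, -37)
step 10: apply (-3, -2) → (-33, -39)
step 11: apply (-5, -5) → (-38, -44)

(-38, -44)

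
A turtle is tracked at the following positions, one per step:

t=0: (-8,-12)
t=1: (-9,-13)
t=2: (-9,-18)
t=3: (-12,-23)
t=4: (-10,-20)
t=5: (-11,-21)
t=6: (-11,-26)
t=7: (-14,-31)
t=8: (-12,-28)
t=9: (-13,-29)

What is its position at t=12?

(-14,-36)

Step-to-step displacements: (-1,-1), (+0,-5), (-3,-5), (+2,+3), (-1,-1), (+0,-5), (-3,-5), (+2,+3), (-1,-1) — a repeating cycle of length 4.
step 10: apply (+0,-5) → (-13,-34)
step 11: apply (-3,-5) → (-16,-39)
step 12: apply (+2,+3) → (-14,-36)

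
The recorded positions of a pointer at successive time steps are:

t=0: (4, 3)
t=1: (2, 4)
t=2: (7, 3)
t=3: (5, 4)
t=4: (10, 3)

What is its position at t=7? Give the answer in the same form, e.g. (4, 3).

The moves between consecutive positions are (-2, +1), (+5, -1), (-2, +1), (+5, -1); they repeat the 2-cycle [(-2, +1), (+5, -1)].
step 5: apply (-2, +1) → (8, 4)
step 6: apply (+5, -1) → (13, 3)
step 7: apply (-2, +1) → (11, 4)

(11, 4)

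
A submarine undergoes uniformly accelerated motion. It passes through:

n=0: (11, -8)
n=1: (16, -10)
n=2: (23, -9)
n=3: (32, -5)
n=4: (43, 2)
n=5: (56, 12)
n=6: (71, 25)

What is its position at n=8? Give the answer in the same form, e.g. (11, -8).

(107, 60)

Taking differences between consecutive positions: (+5, -2), (+7, +1), (+9, +4), (+11, +7), (+13, +10), (+15, +13). These grow by (+2, +3) each step.
step 7: (71, 25) + (+17, +16) → (88, 41)
step 8: (88, 41) + (+19, +19) → (107, 60)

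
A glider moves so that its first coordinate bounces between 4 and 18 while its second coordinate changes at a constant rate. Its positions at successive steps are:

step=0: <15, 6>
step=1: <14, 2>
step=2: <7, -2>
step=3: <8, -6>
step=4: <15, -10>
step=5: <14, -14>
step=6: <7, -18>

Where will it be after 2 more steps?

<15, -26>

The first coordinate reflects between 4 and 18, moving 7 per step.
  step 7: 7 → 8
  step 8: 8 → 15
The second coordinate changes by -4 each step: at step 8 it is -26.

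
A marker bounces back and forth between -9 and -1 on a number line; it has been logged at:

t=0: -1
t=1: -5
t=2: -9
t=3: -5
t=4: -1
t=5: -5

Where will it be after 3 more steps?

-1

The value travels 4 per step and bounces off the walls at -9 and -1.
  step 6: -5 → -9
  step 7: -9 → -5
  step 8: -5 → -1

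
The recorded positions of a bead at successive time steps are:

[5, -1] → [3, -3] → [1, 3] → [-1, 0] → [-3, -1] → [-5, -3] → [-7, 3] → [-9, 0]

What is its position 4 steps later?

First: linear, -2 per step → -17 at step 11.
Second: cycles through -1, -3, 3, 0 every 4 steps. Step 11 lands at position 3 of the cycle → 0.

[-17, 0]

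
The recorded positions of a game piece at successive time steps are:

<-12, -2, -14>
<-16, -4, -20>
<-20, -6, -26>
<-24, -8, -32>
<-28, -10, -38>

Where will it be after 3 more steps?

Each step adds <-4, -2, -6> to the position.
step 5: <-28, -10, -38> + <-4, -2, -6> → <-32, -12, -44>
step 6: <-32, -12, -44> + <-4, -2, -6> → <-36, -14, -50>
step 7: <-36, -14, -50> + <-4, -2, -6> → <-40, -16, -56>

<-40, -16, -56>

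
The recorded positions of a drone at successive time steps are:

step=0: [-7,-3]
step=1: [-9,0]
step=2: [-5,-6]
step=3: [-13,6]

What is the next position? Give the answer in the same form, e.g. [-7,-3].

Consecutive displacements [-2,+3], [+4,-6], [-8,+12] scale by a factor of -2 each step.
step 4: [-13,6] + [+16,-24] → [3,-18]

[3,-18]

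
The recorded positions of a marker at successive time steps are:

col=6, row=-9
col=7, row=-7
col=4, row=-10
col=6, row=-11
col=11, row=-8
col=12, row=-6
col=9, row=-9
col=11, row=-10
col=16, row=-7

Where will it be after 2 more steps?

Differencing gives (+1,+2), (-3,-3), (+2,-1), (+5,+3), (+1,+2), (-3,-3), (+2,-1), (+5,+3). This is the pattern (+1,+2), (-3,-3), (+2,-1), (+5,+3) repeated.
step 9: apply (+1,+2) → col=17, row=-5
step 10: apply (-3,-3) → col=14, row=-8

col=14, row=-8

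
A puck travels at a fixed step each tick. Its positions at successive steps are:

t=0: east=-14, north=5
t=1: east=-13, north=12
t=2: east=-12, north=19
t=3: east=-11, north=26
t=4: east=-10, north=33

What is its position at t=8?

east=-6, north=61

The position changes by (+1,+7) every step.
step 5: east=-10, north=33 + (+1,+7) → east=-9, north=40
step 6: east=-9, north=40 + (+1,+7) → east=-8, north=47
step 7: east=-8, north=47 + (+1,+7) → east=-7, north=54
step 8: east=-7, north=54 + (+1,+7) → east=-6, north=61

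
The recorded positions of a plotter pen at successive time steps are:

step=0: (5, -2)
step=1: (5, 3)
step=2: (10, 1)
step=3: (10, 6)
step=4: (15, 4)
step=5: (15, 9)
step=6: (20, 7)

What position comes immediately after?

Step-to-step displacements: (+0, +5), (+5, -2), (+0, +5), (+5, -2), (+0, +5), (+5, -2) — a repeating cycle of length 2.
step 7: apply (+0, +5) → (20, 12)

(20, 12)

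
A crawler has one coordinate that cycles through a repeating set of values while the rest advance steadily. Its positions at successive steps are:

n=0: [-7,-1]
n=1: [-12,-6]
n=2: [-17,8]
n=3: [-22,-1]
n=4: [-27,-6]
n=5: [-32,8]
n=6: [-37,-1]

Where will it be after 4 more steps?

[-57,-6]

The first coordinate changes by -5 each step, so at step 10 it is -7 + 10·(-5) = -57.
The second coordinate repeats the cycle [-1, -6, 8] with period 3; step 10 mod 3 = 1, giving -6.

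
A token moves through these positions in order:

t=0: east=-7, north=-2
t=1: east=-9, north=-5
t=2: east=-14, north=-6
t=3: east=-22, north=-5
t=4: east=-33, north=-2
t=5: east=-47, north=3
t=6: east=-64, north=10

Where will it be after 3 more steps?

First differences are (-2,-3), (-5,-1), (-8,+1), (-11,+3), (-14,+5), (-17,+7); their common second difference is (-3,+2) (constant acceleration).
step 7: east=-64, north=10 + (-20,+9) → east=-84, north=19
step 8: east=-84, north=19 + (-23,+11) → east=-107, north=30
step 9: east=-107, north=30 + (-26,+13) → east=-133, north=43

east=-133, north=43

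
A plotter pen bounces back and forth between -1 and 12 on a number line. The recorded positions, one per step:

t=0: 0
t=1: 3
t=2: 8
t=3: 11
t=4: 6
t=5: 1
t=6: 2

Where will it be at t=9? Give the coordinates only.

The value travels 5 per step and bounces off the walls at -1 and 12.
  step 7: 2 → 7
  step 8: 7 → 12
  step 9: 12 → 7

7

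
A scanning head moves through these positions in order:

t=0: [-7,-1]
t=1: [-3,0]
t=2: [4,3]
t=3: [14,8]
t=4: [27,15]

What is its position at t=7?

First differences are [+4,+1], [+7,+3], [+10,+5], [+13,+7]; their common second difference is [+3,+2] (constant acceleration).
step 5: [27,15] + [+16,+9] → [43,24]
step 6: [43,24] + [+19,+11] → [62,35]
step 7: [62,35] + [+22,+13] → [84,48]

[84,48]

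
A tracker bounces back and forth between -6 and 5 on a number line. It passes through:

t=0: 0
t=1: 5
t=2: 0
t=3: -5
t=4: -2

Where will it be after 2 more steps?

2

The value travels 5 per step and bounces off the walls at -6 and 5.
  step 5: -2 → 3
  step 6: 3 → 2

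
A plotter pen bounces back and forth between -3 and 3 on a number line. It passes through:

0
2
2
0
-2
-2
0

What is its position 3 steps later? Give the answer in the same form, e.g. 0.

The value travels 2 per step and bounces off the walls at -3 and 3.
  step 7: 0 → 2
  step 8: 2 → 2
  step 9: 2 → 0

0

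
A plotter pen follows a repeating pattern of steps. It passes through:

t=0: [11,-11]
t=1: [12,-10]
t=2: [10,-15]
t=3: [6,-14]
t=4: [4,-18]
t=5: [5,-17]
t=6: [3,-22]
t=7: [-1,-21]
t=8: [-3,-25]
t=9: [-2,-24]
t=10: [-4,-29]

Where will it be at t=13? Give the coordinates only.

[-9,-31]

The moves between consecutive positions are [+1,+1], [-2,-5], [-4,+1], [-2,-4], [+1,+1], [-2,-5], [-4,+1], [-2,-4], [+1,+1], [-2,-5]; they repeat the 4-cycle [[+1,+1], [-2,-5], [-4,+1], [-2,-4]].
step 11: apply [-4,+1] → [-8,-28]
step 12: apply [-2,-4] → [-10,-32]
step 13: apply [+1,+1] → [-9,-31]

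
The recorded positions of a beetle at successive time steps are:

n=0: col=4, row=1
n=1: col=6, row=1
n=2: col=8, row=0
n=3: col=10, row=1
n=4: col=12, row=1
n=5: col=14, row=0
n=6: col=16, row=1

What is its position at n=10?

col=24, row=1

The col coordinate changes by +2 each step, so at step 10 it is 4 + 10·(2) = 24.
The row coordinate repeats the cycle [1, 1, 0] with period 3; step 10 mod 3 = 1, giving 1.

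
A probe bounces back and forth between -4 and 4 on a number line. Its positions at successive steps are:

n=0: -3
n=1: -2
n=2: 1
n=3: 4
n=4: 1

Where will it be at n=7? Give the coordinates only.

The value travels 3 per step and bounces off the walls at -4 and 4.
  step 5: 1 → -2
  step 6: -2 → -3
  step 7: -3 → 0

0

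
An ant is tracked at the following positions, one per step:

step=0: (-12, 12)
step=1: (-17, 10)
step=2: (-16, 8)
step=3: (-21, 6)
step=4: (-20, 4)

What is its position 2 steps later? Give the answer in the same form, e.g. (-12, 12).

Differencing gives (-5, -2), (+1, -2), (-5, -2), (+1, -2). This is the pattern (-5, -2), (+1, -2) repeated.
step 5: apply (-5, -2) → (-25, 2)
step 6: apply (+1, -2) → (-24, 0)

(-24, 0)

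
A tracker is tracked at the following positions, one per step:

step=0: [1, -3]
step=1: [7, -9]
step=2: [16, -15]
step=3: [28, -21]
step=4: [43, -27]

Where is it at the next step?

[61, -33]

Taking differences between consecutive positions: [+6, -6], [+9, -6], [+12, -6], [+15, -6]. These grow by [+3, +0] each step.
step 5: [43, -27] + [+18, -6] → [61, -33]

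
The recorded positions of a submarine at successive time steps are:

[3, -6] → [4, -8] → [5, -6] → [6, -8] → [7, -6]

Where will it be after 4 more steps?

The first coordinate changes by +1 each step, so at step 8 it is 3 + 8·(1) = 11.
The second coordinate repeats the cycle [-6, -8] with period 2; step 8 mod 2 = 0, giving -6.

[11, -6]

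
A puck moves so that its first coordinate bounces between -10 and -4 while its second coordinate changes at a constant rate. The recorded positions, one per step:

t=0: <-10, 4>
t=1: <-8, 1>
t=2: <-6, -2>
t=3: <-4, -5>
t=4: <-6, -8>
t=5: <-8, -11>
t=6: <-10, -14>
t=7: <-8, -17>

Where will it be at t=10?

The first coordinate reflects between -10 and -4, moving 2 per step.
  step 8: -8 → -6
  step 9: -6 → -4
  step 10: -4 → -6
The second coordinate changes by -3 each step: at step 10 it is -26.

<-6, -26>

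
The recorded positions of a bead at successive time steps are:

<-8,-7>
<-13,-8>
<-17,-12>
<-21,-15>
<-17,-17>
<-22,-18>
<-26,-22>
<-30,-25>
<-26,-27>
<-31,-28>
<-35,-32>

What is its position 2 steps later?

Step-to-step displacements: <-5,-1>, <-4,-4>, <-4,-3>, <+4,-2>, <-5,-1>, <-4,-4>, <-4,-3>, <+4,-2>, <-5,-1>, <-4,-4> — a repeating cycle of length 4.
step 11: apply <-4,-3> → <-39,-35>
step 12: apply <+4,-2> → <-35,-37>

<-35,-37>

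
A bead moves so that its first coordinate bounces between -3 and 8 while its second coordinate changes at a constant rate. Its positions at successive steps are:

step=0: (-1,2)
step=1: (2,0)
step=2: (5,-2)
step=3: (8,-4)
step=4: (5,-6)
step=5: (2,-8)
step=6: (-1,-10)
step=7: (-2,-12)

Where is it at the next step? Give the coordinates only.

The first coordinate reflects between -3 and 8, moving 3 per step.
  step 8: -2 → 1
The second coordinate changes by -2 each step: at step 8 it is -14.

(1,-14)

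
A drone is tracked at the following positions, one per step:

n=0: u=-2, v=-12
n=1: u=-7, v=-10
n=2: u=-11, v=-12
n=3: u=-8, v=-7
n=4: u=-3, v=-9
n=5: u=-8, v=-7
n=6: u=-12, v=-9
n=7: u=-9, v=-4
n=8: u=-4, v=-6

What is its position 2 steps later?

u=-13, v=-6

Differencing gives (-5, +2), (-4, -2), (+3, +5), (+5, -2), (-5, +2), (-4, -2), (+3, +5), (+5, -2). This is the pattern (-5, +2), (-4, -2), (+3, +5), (+5, -2) repeated.
step 9: apply (-5, +2) → u=-9, v=-4
step 10: apply (-4, -2) → u=-13, v=-6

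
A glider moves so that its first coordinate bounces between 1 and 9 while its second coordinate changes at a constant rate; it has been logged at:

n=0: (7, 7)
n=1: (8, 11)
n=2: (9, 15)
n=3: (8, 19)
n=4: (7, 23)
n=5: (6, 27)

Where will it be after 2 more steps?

(4, 35)

The first coordinate travels 1 per step and bounces off the walls at 1 and 9.
  step 6: 6 → 5
  step 7: 5 → 4
The second coordinate changes by +4 each step: at step 7 it is 35.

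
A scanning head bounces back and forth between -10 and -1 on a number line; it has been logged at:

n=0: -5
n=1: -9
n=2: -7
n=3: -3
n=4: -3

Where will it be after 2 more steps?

The value reflects between -10 and -1, moving 4 per step.
  step 5: -3 → -7
  step 6: -7 → -9

-9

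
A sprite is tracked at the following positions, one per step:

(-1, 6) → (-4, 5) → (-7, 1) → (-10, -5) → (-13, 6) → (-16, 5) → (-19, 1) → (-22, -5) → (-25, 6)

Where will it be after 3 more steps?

(-34, -5)

The first coordinate changes by -3 each step, so at step 11 it is -1 + 11·(-3) = -34.
The second coordinate repeats the cycle [6, 5, 1, -5] with period 4; step 11 mod 4 = 3, giving -5.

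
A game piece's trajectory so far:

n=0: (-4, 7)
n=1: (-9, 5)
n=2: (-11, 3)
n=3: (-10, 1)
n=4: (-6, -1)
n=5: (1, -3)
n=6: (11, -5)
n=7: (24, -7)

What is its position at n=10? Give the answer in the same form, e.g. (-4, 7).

(81, -13)

Taking differences between consecutive positions: (-5, -2), (-2, -2), (+1, -2), (+4, -2), (+7, -2), (+10, -2), (+13, -2). These grow by (+3, +0) each step.
step 8: (24, -7) + (+16, -2) → (40, -9)
step 9: (40, -9) + (+19, -2) → (59, -11)
step 10: (59, -11) + (+22, -2) → (81, -13)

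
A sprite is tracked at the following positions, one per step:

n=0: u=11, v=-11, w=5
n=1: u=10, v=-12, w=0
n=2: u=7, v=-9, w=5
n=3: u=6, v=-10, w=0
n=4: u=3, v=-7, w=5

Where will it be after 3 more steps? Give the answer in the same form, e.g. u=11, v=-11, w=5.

u=-2, v=-6, w=0

The moves between consecutive positions are (-1, -1, -5), (-3, +3, +5), (-1, -1, -5), (-3, +3, +5); they repeat the 2-cycle [(-1, -1, -5), (-3, +3, +5)].
step 5: apply (-1, -1, -5) → u=2, v=-8, w=0
step 6: apply (-3, +3, +5) → u=-1, v=-5, w=5
step 7: apply (-1, -1, -5) → u=-2, v=-6, w=0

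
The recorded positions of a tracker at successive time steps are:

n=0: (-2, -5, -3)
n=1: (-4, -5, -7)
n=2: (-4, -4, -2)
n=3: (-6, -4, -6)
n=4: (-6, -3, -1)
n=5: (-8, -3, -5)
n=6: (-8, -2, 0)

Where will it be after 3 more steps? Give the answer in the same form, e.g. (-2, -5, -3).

Differencing gives (-2, +0, -4), (+0, +1, +5), (-2, +0, -4), (+0, +1, +5), (-2, +0, -4), (+0, +1, +5). This is the pattern (-2, +0, -4), (+0, +1, +5) repeated.
step 7: apply (-2, +0, -4) → (-10, -2, -4)
step 8: apply (+0, +1, +5) → (-10, -1, 1)
step 9: apply (-2, +0, -4) → (-12, -1, -3)

(-12, -1, -3)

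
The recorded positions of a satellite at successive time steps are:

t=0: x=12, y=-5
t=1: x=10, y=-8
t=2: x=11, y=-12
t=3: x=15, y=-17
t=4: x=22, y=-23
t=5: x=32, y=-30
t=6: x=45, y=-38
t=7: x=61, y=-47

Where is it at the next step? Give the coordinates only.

First differences are (-2, -3), (+1, -4), (+4, -5), (+7, -6), (+10, -7), (+13, -8), (+16, -9); their common second difference is (+3, -1) (constant acceleration).
step 8: x=61, y=-47 + (+19, -10) → x=80, y=-57

x=80, y=-57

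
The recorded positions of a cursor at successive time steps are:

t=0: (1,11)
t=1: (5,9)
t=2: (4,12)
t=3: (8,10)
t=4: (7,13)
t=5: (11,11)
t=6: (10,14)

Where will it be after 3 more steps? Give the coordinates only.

Differencing gives (+4,-2), (-1,+3), (+4,-2), (-1,+3), (+4,-2), (-1,+3). This is the pattern (+4,-2), (-1,+3) repeated.
step 7: apply (+4,-2) → (14,12)
step 8: apply (-1,+3) → (13,15)
step 9: apply (+4,-2) → (17,13)

(17,13)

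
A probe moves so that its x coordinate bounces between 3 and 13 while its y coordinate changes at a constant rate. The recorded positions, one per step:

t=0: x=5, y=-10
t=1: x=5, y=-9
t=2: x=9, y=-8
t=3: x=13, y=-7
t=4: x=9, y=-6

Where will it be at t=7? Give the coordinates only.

The x coordinate reflects between 3 and 13, moving 4 per step.
  step 5: 9 → 5
  step 6: 5 → 5
  step 7: 5 → 9
The y coordinate changes by +1 each step: at step 7 it is -3.

x=9, y=-3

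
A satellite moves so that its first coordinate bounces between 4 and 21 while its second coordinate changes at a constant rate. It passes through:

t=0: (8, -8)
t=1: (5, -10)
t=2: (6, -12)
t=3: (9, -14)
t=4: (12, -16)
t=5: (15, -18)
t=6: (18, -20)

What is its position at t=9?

The first coordinate travels 3 per step and bounces off the walls at 4 and 21.
  step 7: 18 → 21
  step 8: 21 → 18
  step 9: 18 → 15
The second coordinate changes by -2 each step: at step 9 it is -26.

(15, -26)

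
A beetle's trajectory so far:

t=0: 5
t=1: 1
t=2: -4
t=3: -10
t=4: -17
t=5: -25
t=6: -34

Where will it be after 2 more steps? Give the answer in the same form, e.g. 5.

-55

Successive displacements: -4, -5, -6, -7, -8, -9 — each changes by -1.
step 7: -34 − 10 → -44
step 8: -44 − 11 → -55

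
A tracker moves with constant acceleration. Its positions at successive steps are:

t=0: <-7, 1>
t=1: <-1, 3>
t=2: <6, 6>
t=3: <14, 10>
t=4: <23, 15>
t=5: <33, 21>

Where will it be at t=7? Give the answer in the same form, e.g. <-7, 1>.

<56, 36>

First differences are <+6, +2>, <+7, +3>, <+8, +4>, <+9, +5>, <+10, +6>; their common second difference is <+1, +1> (constant acceleration).
step 6: <33, 21> + <+11, +7> → <44, 28>
step 7: <44, 28> + <+12, +8> → <56, 36>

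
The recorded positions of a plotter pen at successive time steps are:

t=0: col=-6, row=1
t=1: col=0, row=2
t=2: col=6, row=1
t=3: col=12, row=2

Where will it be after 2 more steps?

The col coordinate changes by +6 each step, so at step 5 it is -6 + 5·(6) = 24.
The row coordinate repeats the cycle [1, 2] with period 2; step 5 mod 2 = 1, giving 2.

col=24, row=2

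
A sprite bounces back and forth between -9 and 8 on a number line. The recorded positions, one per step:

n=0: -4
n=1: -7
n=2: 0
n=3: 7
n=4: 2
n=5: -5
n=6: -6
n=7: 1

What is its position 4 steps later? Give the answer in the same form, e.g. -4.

The value reflects between -9 and 8, moving 7 per step.
  step 8: 1 → 8
  step 9: 8 → 1
  step 10: 1 → -6
  step 11: -6 → -5

-5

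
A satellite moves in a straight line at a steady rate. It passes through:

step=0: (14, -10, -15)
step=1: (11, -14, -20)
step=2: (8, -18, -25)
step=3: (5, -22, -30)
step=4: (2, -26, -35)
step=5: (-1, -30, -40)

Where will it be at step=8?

(-10, -42, -55)

The position changes by (-3, -4, -5) every step.
step 6: (-1, -30, -40) + (-3, -4, -5) → (-4, -34, -45)
step 7: (-4, -34, -45) + (-3, -4, -5) → (-7, -38, -50)
step 8: (-7, -38, -50) + (-3, -4, -5) → (-10, -42, -55)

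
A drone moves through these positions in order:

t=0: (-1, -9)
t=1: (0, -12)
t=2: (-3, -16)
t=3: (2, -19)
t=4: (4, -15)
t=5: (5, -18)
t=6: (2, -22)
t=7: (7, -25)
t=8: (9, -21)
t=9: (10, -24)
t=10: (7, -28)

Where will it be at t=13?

Differencing gives (+1, -3), (-3, -4), (+5, -3), (+2, +4), (+1, -3), (-3, -4), (+5, -3), (+2, +4), (+1, -3), (-3, -4). This is the pattern (+1, -3), (-3, -4), (+5, -3), (+2, +4) repeated.
step 11: apply (+5, -3) → (12, -31)
step 12: apply (+2, +4) → (14, -27)
step 13: apply (+1, -3) → (15, -30)

(15, -30)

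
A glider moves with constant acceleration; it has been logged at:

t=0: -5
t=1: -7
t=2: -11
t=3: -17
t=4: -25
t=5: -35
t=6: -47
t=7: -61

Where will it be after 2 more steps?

First differences are -2, -4, -6, -8, -10, -12, -14; their common second difference is -2 (constant acceleration).
step 8: -61 − 16 → -77
step 9: -77 − 18 → -95

-95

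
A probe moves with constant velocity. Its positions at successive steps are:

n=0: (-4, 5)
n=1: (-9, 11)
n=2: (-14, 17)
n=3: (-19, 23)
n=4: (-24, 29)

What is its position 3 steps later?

The position changes by (-5, +6) every step.
step 5: (-24, 29) + (-5, +6) → (-29, 35)
step 6: (-29, 35) + (-5, +6) → (-34, 41)
step 7: (-34, 41) + (-5, +6) → (-39, 47)

(-39, 47)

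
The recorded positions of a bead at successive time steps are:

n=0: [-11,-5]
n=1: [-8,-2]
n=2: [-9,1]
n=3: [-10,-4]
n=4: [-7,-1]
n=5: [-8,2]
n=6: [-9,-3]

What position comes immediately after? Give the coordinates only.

[-6,0]

Step-to-step displacements: [+3,+3], [-1,+3], [-1,-5], [+3,+3], [-1,+3], [-1,-5] — a repeating cycle of length 3.
step 7: apply [+3,+3] → [-6,0]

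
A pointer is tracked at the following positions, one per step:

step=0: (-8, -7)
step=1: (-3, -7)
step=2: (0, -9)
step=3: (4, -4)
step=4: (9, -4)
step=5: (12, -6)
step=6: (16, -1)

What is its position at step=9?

Step-to-step displacements: (+5, +0), (+3, -2), (+4, +5), (+5, +0), (+3, -2), (+4, +5) — a repeating cycle of length 3.
step 7: apply (+5, +0) → (21, -1)
step 8: apply (+3, -2) → (24, -3)
step 9: apply (+4, +5) → (28, 2)

(28, 2)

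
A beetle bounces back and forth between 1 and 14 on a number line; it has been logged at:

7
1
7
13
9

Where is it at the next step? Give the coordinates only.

3

The value travels 6 per step and bounces off the walls at 1 and 14.
  step 5: 9 → 3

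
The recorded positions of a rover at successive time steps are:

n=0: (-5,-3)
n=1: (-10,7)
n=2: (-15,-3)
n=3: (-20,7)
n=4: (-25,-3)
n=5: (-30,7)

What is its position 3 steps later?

First: linear, -5 per step → -45 at step 8.
Second: cycles through -3, 7 every 2 steps. Step 8 lands at position 0 of the cycle → -3.

(-45,-3)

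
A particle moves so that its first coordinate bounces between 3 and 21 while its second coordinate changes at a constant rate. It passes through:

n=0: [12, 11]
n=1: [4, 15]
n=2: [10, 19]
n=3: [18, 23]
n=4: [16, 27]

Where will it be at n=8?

The first coordinate reflects between 3 and 21, moving 8 per step.
  step 5: 16 → 8
  step 6: 8 → 6
  step 7: 6 → 14
  step 8: 14 → 20
The second coordinate changes by +4 each step: at step 8 it is 43.

[20, 43]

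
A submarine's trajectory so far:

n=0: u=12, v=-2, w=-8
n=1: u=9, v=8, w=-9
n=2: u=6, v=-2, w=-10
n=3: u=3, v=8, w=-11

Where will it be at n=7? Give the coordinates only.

u=-9, v=8, w=-15

The u coordinate changes by -3 each step, so at step 7 it is 12 + 7·(-3) = -9.
The v coordinate repeats the cycle [-2, 8] with period 2; step 7 mod 2 = 1, giving 8.
The w coordinate changes by -1 each step, so at step 7 it is -8 + 7·(-1) = -15.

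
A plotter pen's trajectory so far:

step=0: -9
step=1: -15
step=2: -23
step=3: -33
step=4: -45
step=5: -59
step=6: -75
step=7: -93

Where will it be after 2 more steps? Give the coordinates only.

Taking differences between consecutive positions: -6, -8, -10, -12, -14, -16, -18. These grow by -2 each step.
step 8: -93 − 20 → -113
step 9: -113 − 22 → -135

-135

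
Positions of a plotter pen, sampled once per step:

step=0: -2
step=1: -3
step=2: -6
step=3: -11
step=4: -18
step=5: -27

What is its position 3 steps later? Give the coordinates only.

First differences are -1, -3, -5, -7, -9; their common second difference is -2 (constant acceleration).
step 6: -27 − 11 → -38
step 7: -38 − 13 → -51
step 8: -51 − 15 → -66

-66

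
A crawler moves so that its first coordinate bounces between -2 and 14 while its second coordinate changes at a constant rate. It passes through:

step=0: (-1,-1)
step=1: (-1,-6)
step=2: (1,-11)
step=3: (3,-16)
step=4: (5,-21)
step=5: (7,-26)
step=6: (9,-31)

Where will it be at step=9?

(13,-46)

The first coordinate travels 2 per step and bounces off the walls at -2 and 14.
  step 7: 9 → 11
  step 8: 11 → 13
  step 9: 13 → 13
The second coordinate changes by -5 each step: at step 9 it is -46.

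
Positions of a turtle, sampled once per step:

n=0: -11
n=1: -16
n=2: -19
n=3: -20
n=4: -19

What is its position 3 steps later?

-4

First differences are -5, -3, -1, +1; their common second difference is +2 (constant acceleration).
step 5: -19 + 3 → -16
step 6: -16 + 5 → -11
step 7: -11 + 7 → -4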